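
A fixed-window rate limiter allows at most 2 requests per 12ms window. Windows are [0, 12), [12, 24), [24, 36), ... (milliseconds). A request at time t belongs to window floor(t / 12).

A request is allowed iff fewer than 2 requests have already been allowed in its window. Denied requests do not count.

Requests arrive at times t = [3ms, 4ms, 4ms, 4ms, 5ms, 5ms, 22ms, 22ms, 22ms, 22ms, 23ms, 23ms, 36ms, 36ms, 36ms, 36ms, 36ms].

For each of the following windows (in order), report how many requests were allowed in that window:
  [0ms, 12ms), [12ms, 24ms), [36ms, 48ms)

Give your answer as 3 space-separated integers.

Answer: 2 2 2

Derivation:
Processing requests:
  req#1 t=3ms (window 0): ALLOW
  req#2 t=4ms (window 0): ALLOW
  req#3 t=4ms (window 0): DENY
  req#4 t=4ms (window 0): DENY
  req#5 t=5ms (window 0): DENY
  req#6 t=5ms (window 0): DENY
  req#7 t=22ms (window 1): ALLOW
  req#8 t=22ms (window 1): ALLOW
  req#9 t=22ms (window 1): DENY
  req#10 t=22ms (window 1): DENY
  req#11 t=23ms (window 1): DENY
  req#12 t=23ms (window 1): DENY
  req#13 t=36ms (window 3): ALLOW
  req#14 t=36ms (window 3): ALLOW
  req#15 t=36ms (window 3): DENY
  req#16 t=36ms (window 3): DENY
  req#17 t=36ms (window 3): DENY

Allowed counts by window: 2 2 2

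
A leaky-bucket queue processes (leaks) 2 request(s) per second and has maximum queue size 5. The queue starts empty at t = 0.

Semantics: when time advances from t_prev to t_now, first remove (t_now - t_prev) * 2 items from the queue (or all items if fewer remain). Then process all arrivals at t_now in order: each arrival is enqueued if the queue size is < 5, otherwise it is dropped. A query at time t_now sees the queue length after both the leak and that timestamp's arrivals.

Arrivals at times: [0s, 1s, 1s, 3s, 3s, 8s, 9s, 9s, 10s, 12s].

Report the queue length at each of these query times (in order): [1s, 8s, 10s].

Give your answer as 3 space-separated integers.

Answer: 2 1 1

Derivation:
Queue lengths at query times:
  query t=1s: backlog = 2
  query t=8s: backlog = 1
  query t=10s: backlog = 1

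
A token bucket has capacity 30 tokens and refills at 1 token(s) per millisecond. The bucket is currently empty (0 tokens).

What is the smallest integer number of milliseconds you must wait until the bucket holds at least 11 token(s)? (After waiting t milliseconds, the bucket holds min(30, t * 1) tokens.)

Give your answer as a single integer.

Need t * 1 >= 11, so t >= 11/1.
Smallest integer t = ceil(11/1) = 11.

Answer: 11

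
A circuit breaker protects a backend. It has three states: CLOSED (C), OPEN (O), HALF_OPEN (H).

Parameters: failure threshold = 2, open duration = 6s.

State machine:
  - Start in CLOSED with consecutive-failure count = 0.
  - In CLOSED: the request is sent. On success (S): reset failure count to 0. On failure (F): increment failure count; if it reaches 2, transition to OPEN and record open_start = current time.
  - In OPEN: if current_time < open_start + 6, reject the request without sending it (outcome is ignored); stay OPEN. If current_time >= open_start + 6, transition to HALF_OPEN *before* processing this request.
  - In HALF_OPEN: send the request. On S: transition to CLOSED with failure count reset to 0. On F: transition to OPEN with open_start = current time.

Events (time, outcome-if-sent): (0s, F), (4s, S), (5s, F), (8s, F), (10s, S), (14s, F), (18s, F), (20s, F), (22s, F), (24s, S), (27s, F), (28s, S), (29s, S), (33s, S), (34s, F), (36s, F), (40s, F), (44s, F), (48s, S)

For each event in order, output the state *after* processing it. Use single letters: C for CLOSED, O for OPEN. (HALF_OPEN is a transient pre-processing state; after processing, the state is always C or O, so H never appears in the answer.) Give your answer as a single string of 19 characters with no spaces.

State after each event:
  event#1 t=0s outcome=F: state=CLOSED
  event#2 t=4s outcome=S: state=CLOSED
  event#3 t=5s outcome=F: state=CLOSED
  event#4 t=8s outcome=F: state=OPEN
  event#5 t=10s outcome=S: state=OPEN
  event#6 t=14s outcome=F: state=OPEN
  event#7 t=18s outcome=F: state=OPEN
  event#8 t=20s outcome=F: state=OPEN
  event#9 t=22s outcome=F: state=OPEN
  event#10 t=24s outcome=S: state=OPEN
  event#11 t=27s outcome=F: state=OPEN
  event#12 t=28s outcome=S: state=OPEN
  event#13 t=29s outcome=S: state=OPEN
  event#14 t=33s outcome=S: state=CLOSED
  event#15 t=34s outcome=F: state=CLOSED
  event#16 t=36s outcome=F: state=OPEN
  event#17 t=40s outcome=F: state=OPEN
  event#18 t=44s outcome=F: state=OPEN
  event#19 t=48s outcome=S: state=OPEN

Answer: CCCOOOOOOOOOOCCOOOO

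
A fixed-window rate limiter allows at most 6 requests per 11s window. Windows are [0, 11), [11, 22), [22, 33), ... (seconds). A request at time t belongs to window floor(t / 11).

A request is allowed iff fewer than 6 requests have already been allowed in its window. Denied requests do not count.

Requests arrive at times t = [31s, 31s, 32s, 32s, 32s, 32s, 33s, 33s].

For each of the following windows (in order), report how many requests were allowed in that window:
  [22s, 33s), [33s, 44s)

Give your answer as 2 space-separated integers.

Answer: 6 2

Derivation:
Processing requests:
  req#1 t=31s (window 2): ALLOW
  req#2 t=31s (window 2): ALLOW
  req#3 t=32s (window 2): ALLOW
  req#4 t=32s (window 2): ALLOW
  req#5 t=32s (window 2): ALLOW
  req#6 t=32s (window 2): ALLOW
  req#7 t=33s (window 3): ALLOW
  req#8 t=33s (window 3): ALLOW

Allowed counts by window: 6 2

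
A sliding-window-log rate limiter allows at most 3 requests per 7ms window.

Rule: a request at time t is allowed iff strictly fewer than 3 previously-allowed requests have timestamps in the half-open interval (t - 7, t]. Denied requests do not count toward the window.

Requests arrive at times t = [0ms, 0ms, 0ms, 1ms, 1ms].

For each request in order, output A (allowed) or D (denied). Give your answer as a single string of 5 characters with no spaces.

Answer: AAADD

Derivation:
Tracking allowed requests in the window:
  req#1 t=0ms: ALLOW
  req#2 t=0ms: ALLOW
  req#3 t=0ms: ALLOW
  req#4 t=1ms: DENY
  req#5 t=1ms: DENY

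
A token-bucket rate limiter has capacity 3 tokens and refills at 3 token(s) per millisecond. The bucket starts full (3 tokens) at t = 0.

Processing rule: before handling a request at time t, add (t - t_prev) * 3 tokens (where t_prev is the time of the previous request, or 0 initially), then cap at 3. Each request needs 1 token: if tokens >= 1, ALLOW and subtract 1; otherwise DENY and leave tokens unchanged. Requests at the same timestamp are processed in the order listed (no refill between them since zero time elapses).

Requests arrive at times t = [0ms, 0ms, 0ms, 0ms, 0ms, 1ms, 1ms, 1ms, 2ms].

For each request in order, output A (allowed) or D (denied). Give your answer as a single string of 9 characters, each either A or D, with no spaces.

Answer: AAADDAAAA

Derivation:
Simulating step by step:
  req#1 t=0ms: ALLOW
  req#2 t=0ms: ALLOW
  req#3 t=0ms: ALLOW
  req#4 t=0ms: DENY
  req#5 t=0ms: DENY
  req#6 t=1ms: ALLOW
  req#7 t=1ms: ALLOW
  req#8 t=1ms: ALLOW
  req#9 t=2ms: ALLOW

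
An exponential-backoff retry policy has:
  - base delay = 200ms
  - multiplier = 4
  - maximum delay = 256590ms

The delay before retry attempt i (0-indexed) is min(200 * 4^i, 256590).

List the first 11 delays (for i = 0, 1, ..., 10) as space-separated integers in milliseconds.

Answer: 200 800 3200 12800 51200 204800 256590 256590 256590 256590 256590

Derivation:
Computing each delay:
  i=0: min(200*4^0, 256590) = 200
  i=1: min(200*4^1, 256590) = 800
  i=2: min(200*4^2, 256590) = 3200
  i=3: min(200*4^3, 256590) = 12800
  i=4: min(200*4^4, 256590) = 51200
  i=5: min(200*4^5, 256590) = 204800
  i=6: min(200*4^6, 256590) = 256590
  i=7: min(200*4^7, 256590) = 256590
  i=8: min(200*4^8, 256590) = 256590
  i=9: min(200*4^9, 256590) = 256590
  i=10: min(200*4^10, 256590) = 256590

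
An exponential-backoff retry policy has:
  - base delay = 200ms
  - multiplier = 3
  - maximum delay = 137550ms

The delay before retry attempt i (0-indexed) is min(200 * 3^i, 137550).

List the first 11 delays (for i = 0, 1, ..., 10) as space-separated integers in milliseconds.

Answer: 200 600 1800 5400 16200 48600 137550 137550 137550 137550 137550

Derivation:
Computing each delay:
  i=0: min(200*3^0, 137550) = 200
  i=1: min(200*3^1, 137550) = 600
  i=2: min(200*3^2, 137550) = 1800
  i=3: min(200*3^3, 137550) = 5400
  i=4: min(200*3^4, 137550) = 16200
  i=5: min(200*3^5, 137550) = 48600
  i=6: min(200*3^6, 137550) = 137550
  i=7: min(200*3^7, 137550) = 137550
  i=8: min(200*3^8, 137550) = 137550
  i=9: min(200*3^9, 137550) = 137550
  i=10: min(200*3^10, 137550) = 137550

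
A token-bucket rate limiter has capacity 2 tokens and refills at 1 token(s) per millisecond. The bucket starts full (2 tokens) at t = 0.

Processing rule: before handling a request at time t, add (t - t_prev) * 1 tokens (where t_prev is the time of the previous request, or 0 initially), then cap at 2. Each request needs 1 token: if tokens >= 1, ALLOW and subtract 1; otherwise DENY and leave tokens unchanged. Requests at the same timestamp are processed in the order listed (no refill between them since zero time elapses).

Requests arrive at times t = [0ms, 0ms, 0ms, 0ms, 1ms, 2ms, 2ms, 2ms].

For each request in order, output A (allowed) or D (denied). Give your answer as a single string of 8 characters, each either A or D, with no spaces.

Answer: AADDAADD

Derivation:
Simulating step by step:
  req#1 t=0ms: ALLOW
  req#2 t=0ms: ALLOW
  req#3 t=0ms: DENY
  req#4 t=0ms: DENY
  req#5 t=1ms: ALLOW
  req#6 t=2ms: ALLOW
  req#7 t=2ms: DENY
  req#8 t=2ms: DENY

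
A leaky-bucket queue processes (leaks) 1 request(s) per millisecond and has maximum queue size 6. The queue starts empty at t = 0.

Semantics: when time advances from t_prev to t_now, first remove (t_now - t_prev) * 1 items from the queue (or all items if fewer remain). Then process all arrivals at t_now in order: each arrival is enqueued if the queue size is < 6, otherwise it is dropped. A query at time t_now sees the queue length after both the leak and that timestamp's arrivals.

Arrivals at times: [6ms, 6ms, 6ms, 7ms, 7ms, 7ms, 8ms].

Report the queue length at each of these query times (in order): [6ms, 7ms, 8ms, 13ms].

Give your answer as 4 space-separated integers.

Queue lengths at query times:
  query t=6ms: backlog = 3
  query t=7ms: backlog = 5
  query t=8ms: backlog = 5
  query t=13ms: backlog = 0

Answer: 3 5 5 0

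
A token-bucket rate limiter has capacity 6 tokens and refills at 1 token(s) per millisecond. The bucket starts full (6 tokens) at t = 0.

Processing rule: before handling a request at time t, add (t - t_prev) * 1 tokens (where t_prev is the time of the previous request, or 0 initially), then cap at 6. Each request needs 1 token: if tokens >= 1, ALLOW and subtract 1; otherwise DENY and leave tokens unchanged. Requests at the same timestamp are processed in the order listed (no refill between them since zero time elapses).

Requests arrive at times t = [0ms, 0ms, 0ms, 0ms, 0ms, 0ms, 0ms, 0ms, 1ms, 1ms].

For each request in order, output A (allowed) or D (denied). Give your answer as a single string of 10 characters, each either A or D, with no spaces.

Answer: AAAAAADDAD

Derivation:
Simulating step by step:
  req#1 t=0ms: ALLOW
  req#2 t=0ms: ALLOW
  req#3 t=0ms: ALLOW
  req#4 t=0ms: ALLOW
  req#5 t=0ms: ALLOW
  req#6 t=0ms: ALLOW
  req#7 t=0ms: DENY
  req#8 t=0ms: DENY
  req#9 t=1ms: ALLOW
  req#10 t=1ms: DENY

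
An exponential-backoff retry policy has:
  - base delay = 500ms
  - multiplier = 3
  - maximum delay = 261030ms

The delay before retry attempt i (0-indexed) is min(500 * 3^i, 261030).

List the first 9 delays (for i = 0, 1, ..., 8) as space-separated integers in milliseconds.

Answer: 500 1500 4500 13500 40500 121500 261030 261030 261030

Derivation:
Computing each delay:
  i=0: min(500*3^0, 261030) = 500
  i=1: min(500*3^1, 261030) = 1500
  i=2: min(500*3^2, 261030) = 4500
  i=3: min(500*3^3, 261030) = 13500
  i=4: min(500*3^4, 261030) = 40500
  i=5: min(500*3^5, 261030) = 121500
  i=6: min(500*3^6, 261030) = 261030
  i=7: min(500*3^7, 261030) = 261030
  i=8: min(500*3^8, 261030) = 261030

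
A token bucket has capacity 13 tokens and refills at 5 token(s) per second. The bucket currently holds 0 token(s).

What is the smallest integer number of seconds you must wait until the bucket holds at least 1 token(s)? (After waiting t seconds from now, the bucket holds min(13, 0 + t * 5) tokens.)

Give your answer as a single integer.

Answer: 1

Derivation:
Need 0 + t * 5 >= 1, so t >= 1/5.
Smallest integer t = ceil(1/5) = 1.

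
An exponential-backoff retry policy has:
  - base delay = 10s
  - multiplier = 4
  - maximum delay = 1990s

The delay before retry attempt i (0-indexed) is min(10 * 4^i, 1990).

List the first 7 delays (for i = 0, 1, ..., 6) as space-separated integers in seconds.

Computing each delay:
  i=0: min(10*4^0, 1990) = 10
  i=1: min(10*4^1, 1990) = 40
  i=2: min(10*4^2, 1990) = 160
  i=3: min(10*4^3, 1990) = 640
  i=4: min(10*4^4, 1990) = 1990
  i=5: min(10*4^5, 1990) = 1990
  i=6: min(10*4^6, 1990) = 1990

Answer: 10 40 160 640 1990 1990 1990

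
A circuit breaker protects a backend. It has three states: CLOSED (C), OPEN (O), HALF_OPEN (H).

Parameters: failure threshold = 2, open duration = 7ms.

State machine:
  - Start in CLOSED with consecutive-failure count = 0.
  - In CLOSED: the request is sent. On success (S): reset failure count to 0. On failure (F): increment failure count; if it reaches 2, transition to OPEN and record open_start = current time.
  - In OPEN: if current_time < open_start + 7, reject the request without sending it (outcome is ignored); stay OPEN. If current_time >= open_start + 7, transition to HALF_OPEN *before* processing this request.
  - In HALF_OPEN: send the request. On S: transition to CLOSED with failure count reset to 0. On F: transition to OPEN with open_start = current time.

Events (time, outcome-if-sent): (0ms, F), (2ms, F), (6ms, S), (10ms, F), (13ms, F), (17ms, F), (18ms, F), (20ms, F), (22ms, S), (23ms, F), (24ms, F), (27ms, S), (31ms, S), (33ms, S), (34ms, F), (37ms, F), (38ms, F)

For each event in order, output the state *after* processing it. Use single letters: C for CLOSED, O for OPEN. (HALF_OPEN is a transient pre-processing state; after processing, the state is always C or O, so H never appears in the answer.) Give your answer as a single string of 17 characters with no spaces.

Answer: COOOOOOOOOOOCCCOO

Derivation:
State after each event:
  event#1 t=0ms outcome=F: state=CLOSED
  event#2 t=2ms outcome=F: state=OPEN
  event#3 t=6ms outcome=S: state=OPEN
  event#4 t=10ms outcome=F: state=OPEN
  event#5 t=13ms outcome=F: state=OPEN
  event#6 t=17ms outcome=F: state=OPEN
  event#7 t=18ms outcome=F: state=OPEN
  event#8 t=20ms outcome=F: state=OPEN
  event#9 t=22ms outcome=S: state=OPEN
  event#10 t=23ms outcome=F: state=OPEN
  event#11 t=24ms outcome=F: state=OPEN
  event#12 t=27ms outcome=S: state=OPEN
  event#13 t=31ms outcome=S: state=CLOSED
  event#14 t=33ms outcome=S: state=CLOSED
  event#15 t=34ms outcome=F: state=CLOSED
  event#16 t=37ms outcome=F: state=OPEN
  event#17 t=38ms outcome=F: state=OPEN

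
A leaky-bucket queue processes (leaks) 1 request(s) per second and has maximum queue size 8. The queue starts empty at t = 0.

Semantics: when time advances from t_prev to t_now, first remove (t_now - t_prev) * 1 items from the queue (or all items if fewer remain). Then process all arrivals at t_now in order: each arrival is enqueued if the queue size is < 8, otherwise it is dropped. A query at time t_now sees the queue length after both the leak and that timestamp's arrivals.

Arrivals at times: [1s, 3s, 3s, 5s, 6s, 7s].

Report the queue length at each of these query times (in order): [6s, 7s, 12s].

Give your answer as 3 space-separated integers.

Queue lengths at query times:
  query t=6s: backlog = 1
  query t=7s: backlog = 1
  query t=12s: backlog = 0

Answer: 1 1 0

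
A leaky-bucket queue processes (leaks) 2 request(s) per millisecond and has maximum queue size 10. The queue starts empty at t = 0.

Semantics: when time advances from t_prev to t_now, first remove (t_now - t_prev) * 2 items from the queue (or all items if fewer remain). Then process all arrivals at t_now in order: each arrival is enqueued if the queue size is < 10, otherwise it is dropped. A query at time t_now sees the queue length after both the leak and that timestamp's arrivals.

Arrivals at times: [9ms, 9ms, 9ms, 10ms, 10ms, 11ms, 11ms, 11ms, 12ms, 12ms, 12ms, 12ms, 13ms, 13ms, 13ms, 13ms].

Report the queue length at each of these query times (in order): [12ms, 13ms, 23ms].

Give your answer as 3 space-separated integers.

Answer: 6 8 0

Derivation:
Queue lengths at query times:
  query t=12ms: backlog = 6
  query t=13ms: backlog = 8
  query t=23ms: backlog = 0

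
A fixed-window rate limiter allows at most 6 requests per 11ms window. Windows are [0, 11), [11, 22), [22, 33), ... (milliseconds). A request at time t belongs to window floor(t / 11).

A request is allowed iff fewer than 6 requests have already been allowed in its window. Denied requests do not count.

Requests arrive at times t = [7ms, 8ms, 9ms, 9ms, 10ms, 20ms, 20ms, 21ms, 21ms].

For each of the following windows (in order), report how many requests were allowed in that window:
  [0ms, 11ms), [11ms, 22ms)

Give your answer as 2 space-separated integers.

Processing requests:
  req#1 t=7ms (window 0): ALLOW
  req#2 t=8ms (window 0): ALLOW
  req#3 t=9ms (window 0): ALLOW
  req#4 t=9ms (window 0): ALLOW
  req#5 t=10ms (window 0): ALLOW
  req#6 t=20ms (window 1): ALLOW
  req#7 t=20ms (window 1): ALLOW
  req#8 t=21ms (window 1): ALLOW
  req#9 t=21ms (window 1): ALLOW

Allowed counts by window: 5 4

Answer: 5 4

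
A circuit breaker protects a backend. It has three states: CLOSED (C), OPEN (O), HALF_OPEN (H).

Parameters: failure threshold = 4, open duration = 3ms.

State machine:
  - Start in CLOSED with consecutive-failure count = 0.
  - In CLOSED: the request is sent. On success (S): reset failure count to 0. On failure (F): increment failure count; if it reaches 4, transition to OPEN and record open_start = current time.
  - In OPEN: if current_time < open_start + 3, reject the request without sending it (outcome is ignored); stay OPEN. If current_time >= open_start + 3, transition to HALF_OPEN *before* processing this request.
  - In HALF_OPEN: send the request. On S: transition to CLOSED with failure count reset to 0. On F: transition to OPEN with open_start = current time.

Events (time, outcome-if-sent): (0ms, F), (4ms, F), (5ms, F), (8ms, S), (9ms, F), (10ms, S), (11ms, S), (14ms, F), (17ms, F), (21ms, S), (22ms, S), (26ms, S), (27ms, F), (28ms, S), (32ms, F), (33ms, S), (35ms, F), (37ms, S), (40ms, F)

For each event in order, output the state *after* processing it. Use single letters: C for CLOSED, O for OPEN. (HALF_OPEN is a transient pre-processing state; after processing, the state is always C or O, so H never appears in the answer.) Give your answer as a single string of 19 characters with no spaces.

Answer: CCCCCCCCCCCCCCCCCCC

Derivation:
State after each event:
  event#1 t=0ms outcome=F: state=CLOSED
  event#2 t=4ms outcome=F: state=CLOSED
  event#3 t=5ms outcome=F: state=CLOSED
  event#4 t=8ms outcome=S: state=CLOSED
  event#5 t=9ms outcome=F: state=CLOSED
  event#6 t=10ms outcome=S: state=CLOSED
  event#7 t=11ms outcome=S: state=CLOSED
  event#8 t=14ms outcome=F: state=CLOSED
  event#9 t=17ms outcome=F: state=CLOSED
  event#10 t=21ms outcome=S: state=CLOSED
  event#11 t=22ms outcome=S: state=CLOSED
  event#12 t=26ms outcome=S: state=CLOSED
  event#13 t=27ms outcome=F: state=CLOSED
  event#14 t=28ms outcome=S: state=CLOSED
  event#15 t=32ms outcome=F: state=CLOSED
  event#16 t=33ms outcome=S: state=CLOSED
  event#17 t=35ms outcome=F: state=CLOSED
  event#18 t=37ms outcome=S: state=CLOSED
  event#19 t=40ms outcome=F: state=CLOSED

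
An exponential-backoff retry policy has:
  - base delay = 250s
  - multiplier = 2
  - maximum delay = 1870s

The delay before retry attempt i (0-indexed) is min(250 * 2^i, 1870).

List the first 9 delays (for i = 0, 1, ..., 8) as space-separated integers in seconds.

Answer: 250 500 1000 1870 1870 1870 1870 1870 1870

Derivation:
Computing each delay:
  i=0: min(250*2^0, 1870) = 250
  i=1: min(250*2^1, 1870) = 500
  i=2: min(250*2^2, 1870) = 1000
  i=3: min(250*2^3, 1870) = 1870
  i=4: min(250*2^4, 1870) = 1870
  i=5: min(250*2^5, 1870) = 1870
  i=6: min(250*2^6, 1870) = 1870
  i=7: min(250*2^7, 1870) = 1870
  i=8: min(250*2^8, 1870) = 1870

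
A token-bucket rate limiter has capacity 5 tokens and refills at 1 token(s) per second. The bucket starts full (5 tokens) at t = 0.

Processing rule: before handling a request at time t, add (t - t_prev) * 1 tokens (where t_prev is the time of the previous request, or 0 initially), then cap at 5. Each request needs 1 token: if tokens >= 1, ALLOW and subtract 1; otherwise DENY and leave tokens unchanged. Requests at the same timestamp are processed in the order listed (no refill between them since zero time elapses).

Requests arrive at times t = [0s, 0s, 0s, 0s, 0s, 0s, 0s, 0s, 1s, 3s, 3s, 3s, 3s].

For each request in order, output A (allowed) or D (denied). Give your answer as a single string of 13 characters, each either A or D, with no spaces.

Simulating step by step:
  req#1 t=0s: ALLOW
  req#2 t=0s: ALLOW
  req#3 t=0s: ALLOW
  req#4 t=0s: ALLOW
  req#5 t=0s: ALLOW
  req#6 t=0s: DENY
  req#7 t=0s: DENY
  req#8 t=0s: DENY
  req#9 t=1s: ALLOW
  req#10 t=3s: ALLOW
  req#11 t=3s: ALLOW
  req#12 t=3s: DENY
  req#13 t=3s: DENY

Answer: AAAAADDDAAADD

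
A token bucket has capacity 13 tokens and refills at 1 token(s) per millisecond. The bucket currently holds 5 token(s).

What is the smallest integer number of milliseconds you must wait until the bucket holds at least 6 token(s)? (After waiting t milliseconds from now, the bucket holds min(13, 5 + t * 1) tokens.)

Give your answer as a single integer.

Answer: 1

Derivation:
Need 5 + t * 1 >= 6, so t >= 1/1.
Smallest integer t = ceil(1/1) = 1.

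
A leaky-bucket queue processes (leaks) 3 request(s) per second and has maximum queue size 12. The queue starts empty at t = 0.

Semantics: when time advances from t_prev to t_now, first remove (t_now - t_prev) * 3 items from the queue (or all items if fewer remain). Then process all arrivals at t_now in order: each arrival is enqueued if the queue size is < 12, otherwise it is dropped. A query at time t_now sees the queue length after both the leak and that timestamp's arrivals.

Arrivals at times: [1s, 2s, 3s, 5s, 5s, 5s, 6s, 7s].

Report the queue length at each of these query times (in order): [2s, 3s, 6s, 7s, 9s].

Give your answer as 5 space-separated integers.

Queue lengths at query times:
  query t=2s: backlog = 1
  query t=3s: backlog = 1
  query t=6s: backlog = 1
  query t=7s: backlog = 1
  query t=9s: backlog = 0

Answer: 1 1 1 1 0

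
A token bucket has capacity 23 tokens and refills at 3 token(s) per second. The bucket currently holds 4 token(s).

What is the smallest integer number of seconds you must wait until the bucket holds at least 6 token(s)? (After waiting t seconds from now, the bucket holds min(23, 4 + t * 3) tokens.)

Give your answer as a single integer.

Answer: 1

Derivation:
Need 4 + t * 3 >= 6, so t >= 2/3.
Smallest integer t = ceil(2/3) = 1.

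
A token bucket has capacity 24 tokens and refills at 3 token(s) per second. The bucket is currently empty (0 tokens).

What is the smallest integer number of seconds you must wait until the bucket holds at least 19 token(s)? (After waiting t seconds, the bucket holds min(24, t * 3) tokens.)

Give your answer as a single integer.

Need t * 3 >= 19, so t >= 19/3.
Smallest integer t = ceil(19/3) = 7.

Answer: 7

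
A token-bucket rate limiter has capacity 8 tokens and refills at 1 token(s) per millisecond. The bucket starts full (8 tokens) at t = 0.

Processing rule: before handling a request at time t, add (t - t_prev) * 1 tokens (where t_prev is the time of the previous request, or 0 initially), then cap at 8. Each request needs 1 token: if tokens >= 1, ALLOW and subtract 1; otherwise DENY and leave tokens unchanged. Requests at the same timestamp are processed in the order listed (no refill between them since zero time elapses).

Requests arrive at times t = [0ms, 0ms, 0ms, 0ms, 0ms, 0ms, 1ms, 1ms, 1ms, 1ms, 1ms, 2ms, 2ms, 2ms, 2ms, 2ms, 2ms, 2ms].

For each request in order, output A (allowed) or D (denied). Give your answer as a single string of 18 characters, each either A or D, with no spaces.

Simulating step by step:
  req#1 t=0ms: ALLOW
  req#2 t=0ms: ALLOW
  req#3 t=0ms: ALLOW
  req#4 t=0ms: ALLOW
  req#5 t=0ms: ALLOW
  req#6 t=0ms: ALLOW
  req#7 t=1ms: ALLOW
  req#8 t=1ms: ALLOW
  req#9 t=1ms: ALLOW
  req#10 t=1ms: DENY
  req#11 t=1ms: DENY
  req#12 t=2ms: ALLOW
  req#13 t=2ms: DENY
  req#14 t=2ms: DENY
  req#15 t=2ms: DENY
  req#16 t=2ms: DENY
  req#17 t=2ms: DENY
  req#18 t=2ms: DENY

Answer: AAAAAAAAADDADDDDDD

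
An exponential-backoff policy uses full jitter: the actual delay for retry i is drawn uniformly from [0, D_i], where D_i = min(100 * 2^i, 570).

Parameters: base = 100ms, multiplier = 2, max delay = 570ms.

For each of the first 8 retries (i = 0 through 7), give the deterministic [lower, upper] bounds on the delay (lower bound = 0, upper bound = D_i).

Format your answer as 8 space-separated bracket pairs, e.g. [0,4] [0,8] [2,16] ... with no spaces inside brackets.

Answer: [0,100] [0,200] [0,400] [0,570] [0,570] [0,570] [0,570] [0,570]

Derivation:
Computing bounds per retry:
  i=0: D_i=min(100*2^0,570)=100, bounds=[0,100]
  i=1: D_i=min(100*2^1,570)=200, bounds=[0,200]
  i=2: D_i=min(100*2^2,570)=400, bounds=[0,400]
  i=3: D_i=min(100*2^3,570)=570, bounds=[0,570]
  i=4: D_i=min(100*2^4,570)=570, bounds=[0,570]
  i=5: D_i=min(100*2^5,570)=570, bounds=[0,570]
  i=6: D_i=min(100*2^6,570)=570, bounds=[0,570]
  i=7: D_i=min(100*2^7,570)=570, bounds=[0,570]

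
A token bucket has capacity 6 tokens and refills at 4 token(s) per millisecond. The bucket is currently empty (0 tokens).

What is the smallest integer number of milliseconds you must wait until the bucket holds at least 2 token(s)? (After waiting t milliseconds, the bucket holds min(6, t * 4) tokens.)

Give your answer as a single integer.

Answer: 1

Derivation:
Need t * 4 >= 2, so t >= 2/4.
Smallest integer t = ceil(2/4) = 1.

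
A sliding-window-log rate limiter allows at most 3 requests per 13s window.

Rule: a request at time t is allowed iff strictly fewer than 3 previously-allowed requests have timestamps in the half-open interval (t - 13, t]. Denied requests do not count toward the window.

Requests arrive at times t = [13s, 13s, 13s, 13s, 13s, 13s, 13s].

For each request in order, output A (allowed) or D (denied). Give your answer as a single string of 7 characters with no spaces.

Tracking allowed requests in the window:
  req#1 t=13s: ALLOW
  req#2 t=13s: ALLOW
  req#3 t=13s: ALLOW
  req#4 t=13s: DENY
  req#5 t=13s: DENY
  req#6 t=13s: DENY
  req#7 t=13s: DENY

Answer: AAADDDD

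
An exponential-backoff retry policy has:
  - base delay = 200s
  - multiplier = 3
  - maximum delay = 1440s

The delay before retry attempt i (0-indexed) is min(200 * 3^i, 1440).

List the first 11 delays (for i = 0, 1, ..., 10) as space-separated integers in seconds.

Answer: 200 600 1440 1440 1440 1440 1440 1440 1440 1440 1440

Derivation:
Computing each delay:
  i=0: min(200*3^0, 1440) = 200
  i=1: min(200*3^1, 1440) = 600
  i=2: min(200*3^2, 1440) = 1440
  i=3: min(200*3^3, 1440) = 1440
  i=4: min(200*3^4, 1440) = 1440
  i=5: min(200*3^5, 1440) = 1440
  i=6: min(200*3^6, 1440) = 1440
  i=7: min(200*3^7, 1440) = 1440
  i=8: min(200*3^8, 1440) = 1440
  i=9: min(200*3^9, 1440) = 1440
  i=10: min(200*3^10, 1440) = 1440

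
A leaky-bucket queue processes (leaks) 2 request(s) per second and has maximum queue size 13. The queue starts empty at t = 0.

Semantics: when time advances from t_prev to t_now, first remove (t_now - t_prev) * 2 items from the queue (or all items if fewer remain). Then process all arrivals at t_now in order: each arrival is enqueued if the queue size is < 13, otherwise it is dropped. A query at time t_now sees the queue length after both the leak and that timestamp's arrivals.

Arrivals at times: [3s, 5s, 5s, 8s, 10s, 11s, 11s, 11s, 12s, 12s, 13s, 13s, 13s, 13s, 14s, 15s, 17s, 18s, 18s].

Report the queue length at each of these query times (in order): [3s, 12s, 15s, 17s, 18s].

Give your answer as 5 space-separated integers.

Queue lengths at query times:
  query t=3s: backlog = 1
  query t=12s: backlog = 3
  query t=15s: backlog = 3
  query t=17s: backlog = 1
  query t=18s: backlog = 2

Answer: 1 3 3 1 2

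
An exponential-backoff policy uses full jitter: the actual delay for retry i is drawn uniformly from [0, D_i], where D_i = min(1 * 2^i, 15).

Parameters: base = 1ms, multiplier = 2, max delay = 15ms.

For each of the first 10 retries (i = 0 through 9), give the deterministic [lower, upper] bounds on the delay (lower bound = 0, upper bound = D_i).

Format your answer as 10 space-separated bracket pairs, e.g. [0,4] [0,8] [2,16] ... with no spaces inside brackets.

Answer: [0,1] [0,2] [0,4] [0,8] [0,15] [0,15] [0,15] [0,15] [0,15] [0,15]

Derivation:
Computing bounds per retry:
  i=0: D_i=min(1*2^0,15)=1, bounds=[0,1]
  i=1: D_i=min(1*2^1,15)=2, bounds=[0,2]
  i=2: D_i=min(1*2^2,15)=4, bounds=[0,4]
  i=3: D_i=min(1*2^3,15)=8, bounds=[0,8]
  i=4: D_i=min(1*2^4,15)=15, bounds=[0,15]
  i=5: D_i=min(1*2^5,15)=15, bounds=[0,15]
  i=6: D_i=min(1*2^6,15)=15, bounds=[0,15]
  i=7: D_i=min(1*2^7,15)=15, bounds=[0,15]
  i=8: D_i=min(1*2^8,15)=15, bounds=[0,15]
  i=9: D_i=min(1*2^9,15)=15, bounds=[0,15]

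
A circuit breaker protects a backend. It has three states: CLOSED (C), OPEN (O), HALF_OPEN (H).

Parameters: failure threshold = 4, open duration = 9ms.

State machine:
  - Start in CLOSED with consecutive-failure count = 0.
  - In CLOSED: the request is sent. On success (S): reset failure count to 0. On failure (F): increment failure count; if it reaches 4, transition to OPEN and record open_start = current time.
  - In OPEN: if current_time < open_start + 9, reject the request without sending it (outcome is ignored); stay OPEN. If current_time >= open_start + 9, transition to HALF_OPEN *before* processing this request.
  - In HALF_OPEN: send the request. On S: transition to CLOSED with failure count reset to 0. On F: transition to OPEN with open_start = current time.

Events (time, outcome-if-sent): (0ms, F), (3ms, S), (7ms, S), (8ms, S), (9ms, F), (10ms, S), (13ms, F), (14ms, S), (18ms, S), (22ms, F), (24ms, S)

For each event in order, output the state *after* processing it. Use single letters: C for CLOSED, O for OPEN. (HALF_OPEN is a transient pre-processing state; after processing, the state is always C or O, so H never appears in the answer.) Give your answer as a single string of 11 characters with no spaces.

Answer: CCCCCCCCCCC

Derivation:
State after each event:
  event#1 t=0ms outcome=F: state=CLOSED
  event#2 t=3ms outcome=S: state=CLOSED
  event#3 t=7ms outcome=S: state=CLOSED
  event#4 t=8ms outcome=S: state=CLOSED
  event#5 t=9ms outcome=F: state=CLOSED
  event#6 t=10ms outcome=S: state=CLOSED
  event#7 t=13ms outcome=F: state=CLOSED
  event#8 t=14ms outcome=S: state=CLOSED
  event#9 t=18ms outcome=S: state=CLOSED
  event#10 t=22ms outcome=F: state=CLOSED
  event#11 t=24ms outcome=S: state=CLOSED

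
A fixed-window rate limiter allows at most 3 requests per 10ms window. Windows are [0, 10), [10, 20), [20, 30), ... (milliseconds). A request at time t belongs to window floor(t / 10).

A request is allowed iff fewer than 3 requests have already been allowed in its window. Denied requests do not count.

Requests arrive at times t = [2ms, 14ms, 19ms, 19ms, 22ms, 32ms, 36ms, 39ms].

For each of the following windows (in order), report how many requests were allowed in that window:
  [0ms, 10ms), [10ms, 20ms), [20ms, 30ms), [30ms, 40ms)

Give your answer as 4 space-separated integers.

Answer: 1 3 1 3

Derivation:
Processing requests:
  req#1 t=2ms (window 0): ALLOW
  req#2 t=14ms (window 1): ALLOW
  req#3 t=19ms (window 1): ALLOW
  req#4 t=19ms (window 1): ALLOW
  req#5 t=22ms (window 2): ALLOW
  req#6 t=32ms (window 3): ALLOW
  req#7 t=36ms (window 3): ALLOW
  req#8 t=39ms (window 3): ALLOW

Allowed counts by window: 1 3 1 3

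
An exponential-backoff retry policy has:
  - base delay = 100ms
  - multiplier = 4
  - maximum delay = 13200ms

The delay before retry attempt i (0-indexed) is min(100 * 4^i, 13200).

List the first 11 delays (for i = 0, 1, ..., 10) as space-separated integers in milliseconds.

Computing each delay:
  i=0: min(100*4^0, 13200) = 100
  i=1: min(100*4^1, 13200) = 400
  i=2: min(100*4^2, 13200) = 1600
  i=3: min(100*4^3, 13200) = 6400
  i=4: min(100*4^4, 13200) = 13200
  i=5: min(100*4^5, 13200) = 13200
  i=6: min(100*4^6, 13200) = 13200
  i=7: min(100*4^7, 13200) = 13200
  i=8: min(100*4^8, 13200) = 13200
  i=9: min(100*4^9, 13200) = 13200
  i=10: min(100*4^10, 13200) = 13200

Answer: 100 400 1600 6400 13200 13200 13200 13200 13200 13200 13200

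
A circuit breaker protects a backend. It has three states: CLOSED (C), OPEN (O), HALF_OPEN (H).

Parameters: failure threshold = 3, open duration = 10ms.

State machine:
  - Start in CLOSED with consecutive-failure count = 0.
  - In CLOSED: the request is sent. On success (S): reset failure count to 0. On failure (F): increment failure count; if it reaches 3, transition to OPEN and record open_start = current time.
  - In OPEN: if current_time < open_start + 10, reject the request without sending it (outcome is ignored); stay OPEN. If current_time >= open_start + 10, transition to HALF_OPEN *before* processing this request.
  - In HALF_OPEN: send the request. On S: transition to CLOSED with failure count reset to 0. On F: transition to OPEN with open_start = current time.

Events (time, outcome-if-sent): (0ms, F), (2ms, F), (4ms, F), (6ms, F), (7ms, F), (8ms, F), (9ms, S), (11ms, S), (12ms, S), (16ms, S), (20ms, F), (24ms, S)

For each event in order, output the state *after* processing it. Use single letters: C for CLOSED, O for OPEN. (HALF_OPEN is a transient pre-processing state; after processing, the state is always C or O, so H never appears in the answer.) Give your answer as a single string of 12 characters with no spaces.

Answer: CCOOOOOOOCCC

Derivation:
State after each event:
  event#1 t=0ms outcome=F: state=CLOSED
  event#2 t=2ms outcome=F: state=CLOSED
  event#3 t=4ms outcome=F: state=OPEN
  event#4 t=6ms outcome=F: state=OPEN
  event#5 t=7ms outcome=F: state=OPEN
  event#6 t=8ms outcome=F: state=OPEN
  event#7 t=9ms outcome=S: state=OPEN
  event#8 t=11ms outcome=S: state=OPEN
  event#9 t=12ms outcome=S: state=OPEN
  event#10 t=16ms outcome=S: state=CLOSED
  event#11 t=20ms outcome=F: state=CLOSED
  event#12 t=24ms outcome=S: state=CLOSED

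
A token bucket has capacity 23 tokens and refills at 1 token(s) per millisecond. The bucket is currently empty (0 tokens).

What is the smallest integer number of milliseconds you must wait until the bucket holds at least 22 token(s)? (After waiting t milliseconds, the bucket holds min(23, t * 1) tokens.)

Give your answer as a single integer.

Need t * 1 >= 22, so t >= 22/1.
Smallest integer t = ceil(22/1) = 22.

Answer: 22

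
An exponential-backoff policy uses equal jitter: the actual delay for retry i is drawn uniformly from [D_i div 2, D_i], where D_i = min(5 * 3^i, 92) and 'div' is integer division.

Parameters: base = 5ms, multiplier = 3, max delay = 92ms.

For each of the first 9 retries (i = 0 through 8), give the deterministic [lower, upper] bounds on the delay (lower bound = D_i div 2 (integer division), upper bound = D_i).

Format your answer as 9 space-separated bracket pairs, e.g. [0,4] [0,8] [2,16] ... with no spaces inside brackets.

Computing bounds per retry:
  i=0: D_i=min(5*3^0,92)=5, bounds=[2,5]
  i=1: D_i=min(5*3^1,92)=15, bounds=[7,15]
  i=2: D_i=min(5*3^2,92)=45, bounds=[22,45]
  i=3: D_i=min(5*3^3,92)=92, bounds=[46,92]
  i=4: D_i=min(5*3^4,92)=92, bounds=[46,92]
  i=5: D_i=min(5*3^5,92)=92, bounds=[46,92]
  i=6: D_i=min(5*3^6,92)=92, bounds=[46,92]
  i=7: D_i=min(5*3^7,92)=92, bounds=[46,92]
  i=8: D_i=min(5*3^8,92)=92, bounds=[46,92]

Answer: [2,5] [7,15] [22,45] [46,92] [46,92] [46,92] [46,92] [46,92] [46,92]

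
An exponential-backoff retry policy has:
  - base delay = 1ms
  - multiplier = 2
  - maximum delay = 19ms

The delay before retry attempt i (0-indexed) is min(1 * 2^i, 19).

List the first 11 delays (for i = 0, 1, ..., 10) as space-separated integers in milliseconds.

Answer: 1 2 4 8 16 19 19 19 19 19 19

Derivation:
Computing each delay:
  i=0: min(1*2^0, 19) = 1
  i=1: min(1*2^1, 19) = 2
  i=2: min(1*2^2, 19) = 4
  i=3: min(1*2^3, 19) = 8
  i=4: min(1*2^4, 19) = 16
  i=5: min(1*2^5, 19) = 19
  i=6: min(1*2^6, 19) = 19
  i=7: min(1*2^7, 19) = 19
  i=8: min(1*2^8, 19) = 19
  i=9: min(1*2^9, 19) = 19
  i=10: min(1*2^10, 19) = 19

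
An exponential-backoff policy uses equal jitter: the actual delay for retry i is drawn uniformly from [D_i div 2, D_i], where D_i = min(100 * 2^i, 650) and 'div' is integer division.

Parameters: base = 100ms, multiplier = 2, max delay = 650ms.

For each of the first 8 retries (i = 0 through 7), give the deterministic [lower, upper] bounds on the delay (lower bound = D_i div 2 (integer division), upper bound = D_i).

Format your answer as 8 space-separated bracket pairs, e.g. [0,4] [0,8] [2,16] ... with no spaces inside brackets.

Answer: [50,100] [100,200] [200,400] [325,650] [325,650] [325,650] [325,650] [325,650]

Derivation:
Computing bounds per retry:
  i=0: D_i=min(100*2^0,650)=100, bounds=[50,100]
  i=1: D_i=min(100*2^1,650)=200, bounds=[100,200]
  i=2: D_i=min(100*2^2,650)=400, bounds=[200,400]
  i=3: D_i=min(100*2^3,650)=650, bounds=[325,650]
  i=4: D_i=min(100*2^4,650)=650, bounds=[325,650]
  i=5: D_i=min(100*2^5,650)=650, bounds=[325,650]
  i=6: D_i=min(100*2^6,650)=650, bounds=[325,650]
  i=7: D_i=min(100*2^7,650)=650, bounds=[325,650]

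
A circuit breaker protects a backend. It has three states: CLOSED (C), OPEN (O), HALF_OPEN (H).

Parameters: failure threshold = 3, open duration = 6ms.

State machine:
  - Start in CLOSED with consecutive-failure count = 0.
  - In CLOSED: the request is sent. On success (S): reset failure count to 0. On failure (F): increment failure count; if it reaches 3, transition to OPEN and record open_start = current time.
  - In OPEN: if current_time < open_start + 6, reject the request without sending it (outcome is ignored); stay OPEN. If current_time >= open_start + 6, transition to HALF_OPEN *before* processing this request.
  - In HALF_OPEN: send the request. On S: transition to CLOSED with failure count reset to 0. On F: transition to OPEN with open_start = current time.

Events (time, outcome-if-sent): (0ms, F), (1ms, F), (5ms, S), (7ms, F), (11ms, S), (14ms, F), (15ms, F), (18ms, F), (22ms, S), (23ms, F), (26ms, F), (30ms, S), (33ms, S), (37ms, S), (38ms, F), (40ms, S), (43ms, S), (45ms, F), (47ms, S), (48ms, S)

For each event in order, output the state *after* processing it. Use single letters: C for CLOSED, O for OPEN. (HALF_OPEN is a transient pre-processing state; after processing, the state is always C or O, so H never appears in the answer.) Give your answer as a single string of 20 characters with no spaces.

State after each event:
  event#1 t=0ms outcome=F: state=CLOSED
  event#2 t=1ms outcome=F: state=CLOSED
  event#3 t=5ms outcome=S: state=CLOSED
  event#4 t=7ms outcome=F: state=CLOSED
  event#5 t=11ms outcome=S: state=CLOSED
  event#6 t=14ms outcome=F: state=CLOSED
  event#7 t=15ms outcome=F: state=CLOSED
  event#8 t=18ms outcome=F: state=OPEN
  event#9 t=22ms outcome=S: state=OPEN
  event#10 t=23ms outcome=F: state=OPEN
  event#11 t=26ms outcome=F: state=OPEN
  event#12 t=30ms outcome=S: state=OPEN
  event#13 t=33ms outcome=S: state=CLOSED
  event#14 t=37ms outcome=S: state=CLOSED
  event#15 t=38ms outcome=F: state=CLOSED
  event#16 t=40ms outcome=S: state=CLOSED
  event#17 t=43ms outcome=S: state=CLOSED
  event#18 t=45ms outcome=F: state=CLOSED
  event#19 t=47ms outcome=S: state=CLOSED
  event#20 t=48ms outcome=S: state=CLOSED

Answer: CCCCCCCOOOOOCCCCCCCC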